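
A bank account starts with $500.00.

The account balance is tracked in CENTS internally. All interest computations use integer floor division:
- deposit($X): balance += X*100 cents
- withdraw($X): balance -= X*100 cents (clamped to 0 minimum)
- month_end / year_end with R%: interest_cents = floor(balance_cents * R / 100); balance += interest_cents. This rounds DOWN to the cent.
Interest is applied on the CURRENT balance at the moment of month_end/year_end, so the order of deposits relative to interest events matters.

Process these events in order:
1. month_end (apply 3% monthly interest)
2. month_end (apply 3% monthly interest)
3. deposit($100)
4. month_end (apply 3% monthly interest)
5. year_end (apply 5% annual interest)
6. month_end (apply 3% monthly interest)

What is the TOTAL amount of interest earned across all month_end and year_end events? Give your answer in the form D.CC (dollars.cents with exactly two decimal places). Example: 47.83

Answer: 102.27

Derivation:
After 1 (month_end (apply 3% monthly interest)): balance=$515.00 total_interest=$15.00
After 2 (month_end (apply 3% monthly interest)): balance=$530.45 total_interest=$30.45
After 3 (deposit($100)): balance=$630.45 total_interest=$30.45
After 4 (month_end (apply 3% monthly interest)): balance=$649.36 total_interest=$49.36
After 5 (year_end (apply 5% annual interest)): balance=$681.82 total_interest=$81.82
After 6 (month_end (apply 3% monthly interest)): balance=$702.27 total_interest=$102.27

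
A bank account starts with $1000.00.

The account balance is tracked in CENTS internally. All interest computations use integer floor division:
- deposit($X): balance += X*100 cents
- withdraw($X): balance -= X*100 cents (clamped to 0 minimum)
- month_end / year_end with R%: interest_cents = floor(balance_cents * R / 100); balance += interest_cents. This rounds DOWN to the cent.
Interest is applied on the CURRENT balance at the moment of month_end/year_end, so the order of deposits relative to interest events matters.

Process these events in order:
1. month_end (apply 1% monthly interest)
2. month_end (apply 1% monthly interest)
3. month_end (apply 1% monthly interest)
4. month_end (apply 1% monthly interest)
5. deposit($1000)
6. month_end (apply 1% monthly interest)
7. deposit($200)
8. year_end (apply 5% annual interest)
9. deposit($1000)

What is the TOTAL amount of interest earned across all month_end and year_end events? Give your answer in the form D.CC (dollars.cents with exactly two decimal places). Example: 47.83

Answer: 174.05

Derivation:
After 1 (month_end (apply 1% monthly interest)): balance=$1010.00 total_interest=$10.00
After 2 (month_end (apply 1% monthly interest)): balance=$1020.10 total_interest=$20.10
After 3 (month_end (apply 1% monthly interest)): balance=$1030.30 total_interest=$30.30
After 4 (month_end (apply 1% monthly interest)): balance=$1040.60 total_interest=$40.60
After 5 (deposit($1000)): balance=$2040.60 total_interest=$40.60
After 6 (month_end (apply 1% monthly interest)): balance=$2061.00 total_interest=$61.00
After 7 (deposit($200)): balance=$2261.00 total_interest=$61.00
After 8 (year_end (apply 5% annual interest)): balance=$2374.05 total_interest=$174.05
After 9 (deposit($1000)): balance=$3374.05 total_interest=$174.05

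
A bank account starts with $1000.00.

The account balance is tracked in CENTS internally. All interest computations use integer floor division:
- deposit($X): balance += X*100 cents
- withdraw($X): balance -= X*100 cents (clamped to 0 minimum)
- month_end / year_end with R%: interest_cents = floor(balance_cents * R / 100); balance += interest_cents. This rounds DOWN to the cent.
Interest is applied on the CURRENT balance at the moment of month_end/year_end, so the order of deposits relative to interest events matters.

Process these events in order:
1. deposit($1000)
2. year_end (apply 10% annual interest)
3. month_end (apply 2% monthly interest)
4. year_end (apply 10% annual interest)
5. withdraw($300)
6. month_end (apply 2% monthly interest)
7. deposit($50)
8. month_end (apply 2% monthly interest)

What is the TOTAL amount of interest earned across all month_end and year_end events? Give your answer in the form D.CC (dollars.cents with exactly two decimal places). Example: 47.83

After 1 (deposit($1000)): balance=$2000.00 total_interest=$0.00
After 2 (year_end (apply 10% annual interest)): balance=$2200.00 total_interest=$200.00
After 3 (month_end (apply 2% monthly interest)): balance=$2244.00 total_interest=$244.00
After 4 (year_end (apply 10% annual interest)): balance=$2468.40 total_interest=$468.40
After 5 (withdraw($300)): balance=$2168.40 total_interest=$468.40
After 6 (month_end (apply 2% monthly interest)): balance=$2211.76 total_interest=$511.76
After 7 (deposit($50)): balance=$2261.76 total_interest=$511.76
After 8 (month_end (apply 2% monthly interest)): balance=$2306.99 total_interest=$556.99

Answer: 556.99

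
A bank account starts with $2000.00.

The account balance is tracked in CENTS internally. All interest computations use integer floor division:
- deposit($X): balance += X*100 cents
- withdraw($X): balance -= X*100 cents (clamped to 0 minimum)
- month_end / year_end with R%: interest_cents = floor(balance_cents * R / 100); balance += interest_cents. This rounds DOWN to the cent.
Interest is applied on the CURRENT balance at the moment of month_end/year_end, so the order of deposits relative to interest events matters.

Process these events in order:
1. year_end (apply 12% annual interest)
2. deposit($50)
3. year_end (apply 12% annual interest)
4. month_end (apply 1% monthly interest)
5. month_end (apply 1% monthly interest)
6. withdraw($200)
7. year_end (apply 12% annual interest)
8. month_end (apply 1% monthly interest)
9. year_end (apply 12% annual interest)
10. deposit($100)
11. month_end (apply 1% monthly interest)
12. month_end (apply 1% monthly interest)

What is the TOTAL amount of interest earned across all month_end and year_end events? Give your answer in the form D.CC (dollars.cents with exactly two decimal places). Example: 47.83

Answer: 1274.89

Derivation:
After 1 (year_end (apply 12% annual interest)): balance=$2240.00 total_interest=$240.00
After 2 (deposit($50)): balance=$2290.00 total_interest=$240.00
After 3 (year_end (apply 12% annual interest)): balance=$2564.80 total_interest=$514.80
After 4 (month_end (apply 1% monthly interest)): balance=$2590.44 total_interest=$540.44
After 5 (month_end (apply 1% monthly interest)): balance=$2616.34 total_interest=$566.34
After 6 (withdraw($200)): balance=$2416.34 total_interest=$566.34
After 7 (year_end (apply 12% annual interest)): balance=$2706.30 total_interest=$856.30
After 8 (month_end (apply 1% monthly interest)): balance=$2733.36 total_interest=$883.36
After 9 (year_end (apply 12% annual interest)): balance=$3061.36 total_interest=$1211.36
After 10 (deposit($100)): balance=$3161.36 total_interest=$1211.36
After 11 (month_end (apply 1% monthly interest)): balance=$3192.97 total_interest=$1242.97
After 12 (month_end (apply 1% monthly interest)): balance=$3224.89 total_interest=$1274.89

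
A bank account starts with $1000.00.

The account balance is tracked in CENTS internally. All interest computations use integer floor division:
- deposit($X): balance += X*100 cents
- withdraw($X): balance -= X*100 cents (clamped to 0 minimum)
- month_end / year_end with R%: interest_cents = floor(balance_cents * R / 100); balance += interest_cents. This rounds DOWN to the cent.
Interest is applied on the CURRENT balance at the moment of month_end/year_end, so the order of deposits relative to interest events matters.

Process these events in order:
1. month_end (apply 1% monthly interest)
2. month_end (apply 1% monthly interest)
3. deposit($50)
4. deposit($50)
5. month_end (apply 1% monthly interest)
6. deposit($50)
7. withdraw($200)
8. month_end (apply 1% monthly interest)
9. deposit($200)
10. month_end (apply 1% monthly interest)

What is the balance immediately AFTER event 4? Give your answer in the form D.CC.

Answer: 1120.10

Derivation:
After 1 (month_end (apply 1% monthly interest)): balance=$1010.00 total_interest=$10.00
After 2 (month_end (apply 1% monthly interest)): balance=$1020.10 total_interest=$20.10
After 3 (deposit($50)): balance=$1070.10 total_interest=$20.10
After 4 (deposit($50)): balance=$1120.10 total_interest=$20.10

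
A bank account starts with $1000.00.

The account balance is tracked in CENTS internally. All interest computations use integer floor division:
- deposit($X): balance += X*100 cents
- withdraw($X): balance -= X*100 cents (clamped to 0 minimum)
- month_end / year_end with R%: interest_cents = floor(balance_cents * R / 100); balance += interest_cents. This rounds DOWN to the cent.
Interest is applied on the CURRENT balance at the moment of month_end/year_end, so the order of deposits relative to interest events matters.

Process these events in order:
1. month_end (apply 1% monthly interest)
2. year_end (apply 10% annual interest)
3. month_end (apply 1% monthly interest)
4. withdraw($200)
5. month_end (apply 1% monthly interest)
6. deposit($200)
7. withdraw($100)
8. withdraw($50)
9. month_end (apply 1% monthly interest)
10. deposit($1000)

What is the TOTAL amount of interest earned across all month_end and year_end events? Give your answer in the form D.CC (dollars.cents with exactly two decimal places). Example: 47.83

After 1 (month_end (apply 1% monthly interest)): balance=$1010.00 total_interest=$10.00
After 2 (year_end (apply 10% annual interest)): balance=$1111.00 total_interest=$111.00
After 3 (month_end (apply 1% monthly interest)): balance=$1122.11 total_interest=$122.11
After 4 (withdraw($200)): balance=$922.11 total_interest=$122.11
After 5 (month_end (apply 1% monthly interest)): balance=$931.33 total_interest=$131.33
After 6 (deposit($200)): balance=$1131.33 total_interest=$131.33
After 7 (withdraw($100)): balance=$1031.33 total_interest=$131.33
After 8 (withdraw($50)): balance=$981.33 total_interest=$131.33
After 9 (month_end (apply 1% monthly interest)): balance=$991.14 total_interest=$141.14
After 10 (deposit($1000)): balance=$1991.14 total_interest=$141.14

Answer: 141.14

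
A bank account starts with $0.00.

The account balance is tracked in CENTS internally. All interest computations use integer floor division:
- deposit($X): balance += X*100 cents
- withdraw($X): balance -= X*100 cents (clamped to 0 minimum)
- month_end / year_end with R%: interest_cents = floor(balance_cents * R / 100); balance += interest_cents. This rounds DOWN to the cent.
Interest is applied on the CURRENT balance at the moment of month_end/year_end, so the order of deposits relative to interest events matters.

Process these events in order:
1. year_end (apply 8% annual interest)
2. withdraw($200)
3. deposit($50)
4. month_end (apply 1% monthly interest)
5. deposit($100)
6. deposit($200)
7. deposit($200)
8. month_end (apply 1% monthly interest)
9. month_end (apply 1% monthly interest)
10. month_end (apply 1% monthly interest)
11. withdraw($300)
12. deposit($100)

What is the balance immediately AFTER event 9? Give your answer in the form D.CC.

After 1 (year_end (apply 8% annual interest)): balance=$0.00 total_interest=$0.00
After 2 (withdraw($200)): balance=$0.00 total_interest=$0.00
After 3 (deposit($50)): balance=$50.00 total_interest=$0.00
After 4 (month_end (apply 1% monthly interest)): balance=$50.50 total_interest=$0.50
After 5 (deposit($100)): balance=$150.50 total_interest=$0.50
After 6 (deposit($200)): balance=$350.50 total_interest=$0.50
After 7 (deposit($200)): balance=$550.50 total_interest=$0.50
After 8 (month_end (apply 1% monthly interest)): balance=$556.00 total_interest=$6.00
After 9 (month_end (apply 1% monthly interest)): balance=$561.56 total_interest=$11.56

Answer: 561.56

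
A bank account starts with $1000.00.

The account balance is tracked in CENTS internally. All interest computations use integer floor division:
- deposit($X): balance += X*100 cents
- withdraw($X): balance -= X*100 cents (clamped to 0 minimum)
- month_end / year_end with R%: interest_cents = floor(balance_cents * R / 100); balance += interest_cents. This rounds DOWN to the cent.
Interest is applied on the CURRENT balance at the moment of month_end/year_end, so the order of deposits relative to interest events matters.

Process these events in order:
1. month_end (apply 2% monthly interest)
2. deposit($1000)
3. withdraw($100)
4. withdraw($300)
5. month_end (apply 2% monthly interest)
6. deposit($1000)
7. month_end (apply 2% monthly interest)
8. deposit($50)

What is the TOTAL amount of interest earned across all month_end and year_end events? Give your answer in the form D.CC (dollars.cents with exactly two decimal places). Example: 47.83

After 1 (month_end (apply 2% monthly interest)): balance=$1020.00 total_interest=$20.00
After 2 (deposit($1000)): balance=$2020.00 total_interest=$20.00
After 3 (withdraw($100)): balance=$1920.00 total_interest=$20.00
After 4 (withdraw($300)): balance=$1620.00 total_interest=$20.00
After 5 (month_end (apply 2% monthly interest)): balance=$1652.40 total_interest=$52.40
After 6 (deposit($1000)): balance=$2652.40 total_interest=$52.40
After 7 (month_end (apply 2% monthly interest)): balance=$2705.44 total_interest=$105.44
After 8 (deposit($50)): balance=$2755.44 total_interest=$105.44

Answer: 105.44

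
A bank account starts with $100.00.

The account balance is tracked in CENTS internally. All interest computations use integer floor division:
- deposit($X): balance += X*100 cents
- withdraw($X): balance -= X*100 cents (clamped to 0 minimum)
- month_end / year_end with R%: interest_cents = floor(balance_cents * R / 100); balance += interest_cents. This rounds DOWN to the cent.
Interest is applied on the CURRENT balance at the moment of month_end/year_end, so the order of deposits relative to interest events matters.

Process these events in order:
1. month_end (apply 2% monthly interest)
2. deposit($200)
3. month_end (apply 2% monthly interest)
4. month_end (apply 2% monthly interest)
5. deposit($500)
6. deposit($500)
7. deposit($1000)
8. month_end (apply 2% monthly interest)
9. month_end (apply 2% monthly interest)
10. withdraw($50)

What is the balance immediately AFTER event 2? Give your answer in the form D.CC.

Answer: 302.00

Derivation:
After 1 (month_end (apply 2% monthly interest)): balance=$102.00 total_interest=$2.00
After 2 (deposit($200)): balance=$302.00 total_interest=$2.00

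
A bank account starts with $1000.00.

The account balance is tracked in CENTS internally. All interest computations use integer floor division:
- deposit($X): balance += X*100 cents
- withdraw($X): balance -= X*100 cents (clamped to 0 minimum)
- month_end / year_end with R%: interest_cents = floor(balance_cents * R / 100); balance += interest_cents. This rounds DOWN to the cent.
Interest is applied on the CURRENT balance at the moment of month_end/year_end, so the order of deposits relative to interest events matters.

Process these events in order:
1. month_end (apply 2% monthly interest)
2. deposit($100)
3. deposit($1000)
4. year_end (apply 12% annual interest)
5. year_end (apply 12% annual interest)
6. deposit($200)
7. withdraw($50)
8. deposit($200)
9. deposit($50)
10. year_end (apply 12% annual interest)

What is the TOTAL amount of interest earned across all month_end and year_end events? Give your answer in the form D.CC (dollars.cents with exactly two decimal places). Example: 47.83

After 1 (month_end (apply 2% monthly interest)): balance=$1020.00 total_interest=$20.00
After 2 (deposit($100)): balance=$1120.00 total_interest=$20.00
After 3 (deposit($1000)): balance=$2120.00 total_interest=$20.00
After 4 (year_end (apply 12% annual interest)): balance=$2374.40 total_interest=$274.40
After 5 (year_end (apply 12% annual interest)): balance=$2659.32 total_interest=$559.32
After 6 (deposit($200)): balance=$2859.32 total_interest=$559.32
After 7 (withdraw($50)): balance=$2809.32 total_interest=$559.32
After 8 (deposit($200)): balance=$3009.32 total_interest=$559.32
After 9 (deposit($50)): balance=$3059.32 total_interest=$559.32
After 10 (year_end (apply 12% annual interest)): balance=$3426.43 total_interest=$926.43

Answer: 926.43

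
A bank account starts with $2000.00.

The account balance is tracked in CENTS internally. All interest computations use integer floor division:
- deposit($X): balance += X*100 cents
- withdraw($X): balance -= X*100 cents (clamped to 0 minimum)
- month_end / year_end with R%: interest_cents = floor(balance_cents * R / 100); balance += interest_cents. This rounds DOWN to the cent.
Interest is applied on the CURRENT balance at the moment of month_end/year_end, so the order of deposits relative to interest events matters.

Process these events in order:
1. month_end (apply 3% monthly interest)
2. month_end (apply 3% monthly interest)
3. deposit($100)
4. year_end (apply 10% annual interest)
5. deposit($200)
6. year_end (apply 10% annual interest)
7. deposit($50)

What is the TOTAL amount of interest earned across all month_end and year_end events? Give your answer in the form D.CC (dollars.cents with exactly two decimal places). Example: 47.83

Answer: 608.37

Derivation:
After 1 (month_end (apply 3% monthly interest)): balance=$2060.00 total_interest=$60.00
After 2 (month_end (apply 3% monthly interest)): balance=$2121.80 total_interest=$121.80
After 3 (deposit($100)): balance=$2221.80 total_interest=$121.80
After 4 (year_end (apply 10% annual interest)): balance=$2443.98 total_interest=$343.98
After 5 (deposit($200)): balance=$2643.98 total_interest=$343.98
After 6 (year_end (apply 10% annual interest)): balance=$2908.37 total_interest=$608.37
After 7 (deposit($50)): balance=$2958.37 total_interest=$608.37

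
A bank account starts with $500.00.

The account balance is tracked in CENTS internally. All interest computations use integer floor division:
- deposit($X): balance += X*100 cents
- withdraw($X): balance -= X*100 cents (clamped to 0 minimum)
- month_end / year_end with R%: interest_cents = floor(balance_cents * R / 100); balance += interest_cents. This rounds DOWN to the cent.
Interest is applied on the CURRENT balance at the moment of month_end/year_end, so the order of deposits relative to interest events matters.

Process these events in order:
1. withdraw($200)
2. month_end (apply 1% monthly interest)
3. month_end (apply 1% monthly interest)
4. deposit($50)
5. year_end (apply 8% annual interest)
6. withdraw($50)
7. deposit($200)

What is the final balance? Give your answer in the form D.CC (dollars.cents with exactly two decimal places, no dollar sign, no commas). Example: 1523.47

After 1 (withdraw($200)): balance=$300.00 total_interest=$0.00
After 2 (month_end (apply 1% monthly interest)): balance=$303.00 total_interest=$3.00
After 3 (month_end (apply 1% monthly interest)): balance=$306.03 total_interest=$6.03
After 4 (deposit($50)): balance=$356.03 total_interest=$6.03
After 5 (year_end (apply 8% annual interest)): balance=$384.51 total_interest=$34.51
After 6 (withdraw($50)): balance=$334.51 total_interest=$34.51
After 7 (deposit($200)): balance=$534.51 total_interest=$34.51

Answer: 534.51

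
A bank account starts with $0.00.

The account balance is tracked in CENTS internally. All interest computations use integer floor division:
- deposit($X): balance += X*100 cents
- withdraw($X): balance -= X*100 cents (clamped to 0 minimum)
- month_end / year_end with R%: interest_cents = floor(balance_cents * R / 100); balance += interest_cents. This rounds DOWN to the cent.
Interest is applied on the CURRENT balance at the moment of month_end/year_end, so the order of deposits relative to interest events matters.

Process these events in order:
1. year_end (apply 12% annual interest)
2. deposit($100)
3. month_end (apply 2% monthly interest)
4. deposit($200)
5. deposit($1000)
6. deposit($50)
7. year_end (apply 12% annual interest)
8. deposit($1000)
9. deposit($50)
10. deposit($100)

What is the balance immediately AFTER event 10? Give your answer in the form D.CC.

Answer: 2664.24

Derivation:
After 1 (year_end (apply 12% annual interest)): balance=$0.00 total_interest=$0.00
After 2 (deposit($100)): balance=$100.00 total_interest=$0.00
After 3 (month_end (apply 2% monthly interest)): balance=$102.00 total_interest=$2.00
After 4 (deposit($200)): balance=$302.00 total_interest=$2.00
After 5 (deposit($1000)): balance=$1302.00 total_interest=$2.00
After 6 (deposit($50)): balance=$1352.00 total_interest=$2.00
After 7 (year_end (apply 12% annual interest)): balance=$1514.24 total_interest=$164.24
After 8 (deposit($1000)): balance=$2514.24 total_interest=$164.24
After 9 (deposit($50)): balance=$2564.24 total_interest=$164.24
After 10 (deposit($100)): balance=$2664.24 total_interest=$164.24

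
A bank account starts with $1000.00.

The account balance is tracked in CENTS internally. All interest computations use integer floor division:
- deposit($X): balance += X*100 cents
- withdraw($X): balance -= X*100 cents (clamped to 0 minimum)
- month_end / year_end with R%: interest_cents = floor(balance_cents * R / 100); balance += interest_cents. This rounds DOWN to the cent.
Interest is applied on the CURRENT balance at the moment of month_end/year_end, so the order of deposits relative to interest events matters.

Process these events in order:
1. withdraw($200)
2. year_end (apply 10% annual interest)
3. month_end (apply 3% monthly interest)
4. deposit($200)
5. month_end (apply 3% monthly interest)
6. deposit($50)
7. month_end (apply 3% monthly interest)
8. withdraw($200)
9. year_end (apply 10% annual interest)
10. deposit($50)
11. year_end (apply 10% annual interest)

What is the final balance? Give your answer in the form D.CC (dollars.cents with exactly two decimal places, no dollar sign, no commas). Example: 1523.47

Answer: 1295.56

Derivation:
After 1 (withdraw($200)): balance=$800.00 total_interest=$0.00
After 2 (year_end (apply 10% annual interest)): balance=$880.00 total_interest=$80.00
After 3 (month_end (apply 3% monthly interest)): balance=$906.40 total_interest=$106.40
After 4 (deposit($200)): balance=$1106.40 total_interest=$106.40
After 5 (month_end (apply 3% monthly interest)): balance=$1139.59 total_interest=$139.59
After 6 (deposit($50)): balance=$1189.59 total_interest=$139.59
After 7 (month_end (apply 3% monthly interest)): balance=$1225.27 total_interest=$175.27
After 8 (withdraw($200)): balance=$1025.27 total_interest=$175.27
After 9 (year_end (apply 10% annual interest)): balance=$1127.79 total_interest=$277.79
After 10 (deposit($50)): balance=$1177.79 total_interest=$277.79
After 11 (year_end (apply 10% annual interest)): balance=$1295.56 total_interest=$395.56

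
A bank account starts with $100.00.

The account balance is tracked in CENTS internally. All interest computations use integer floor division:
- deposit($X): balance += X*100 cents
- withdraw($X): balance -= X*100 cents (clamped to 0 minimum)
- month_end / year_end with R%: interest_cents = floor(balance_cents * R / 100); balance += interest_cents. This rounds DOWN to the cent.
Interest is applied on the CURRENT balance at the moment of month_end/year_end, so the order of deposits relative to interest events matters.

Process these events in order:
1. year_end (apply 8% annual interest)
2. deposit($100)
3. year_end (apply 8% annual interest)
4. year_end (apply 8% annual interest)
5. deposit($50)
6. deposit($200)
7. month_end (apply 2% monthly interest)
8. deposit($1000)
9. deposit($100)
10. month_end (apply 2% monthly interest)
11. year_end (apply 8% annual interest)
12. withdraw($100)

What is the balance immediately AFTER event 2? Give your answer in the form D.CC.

After 1 (year_end (apply 8% annual interest)): balance=$108.00 total_interest=$8.00
After 2 (deposit($100)): balance=$208.00 total_interest=$8.00

Answer: 208.00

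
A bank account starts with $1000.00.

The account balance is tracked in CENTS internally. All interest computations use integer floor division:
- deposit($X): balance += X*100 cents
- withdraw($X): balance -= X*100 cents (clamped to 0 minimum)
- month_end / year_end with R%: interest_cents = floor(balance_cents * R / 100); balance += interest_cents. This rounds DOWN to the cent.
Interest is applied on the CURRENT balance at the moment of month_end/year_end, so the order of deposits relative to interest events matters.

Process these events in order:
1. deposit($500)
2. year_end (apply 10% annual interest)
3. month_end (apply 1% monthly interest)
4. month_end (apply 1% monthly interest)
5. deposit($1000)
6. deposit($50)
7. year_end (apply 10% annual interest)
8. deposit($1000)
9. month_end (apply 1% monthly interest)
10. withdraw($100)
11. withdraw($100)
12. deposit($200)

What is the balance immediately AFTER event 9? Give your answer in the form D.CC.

Answer: 4046.53

Derivation:
After 1 (deposit($500)): balance=$1500.00 total_interest=$0.00
After 2 (year_end (apply 10% annual interest)): balance=$1650.00 total_interest=$150.00
After 3 (month_end (apply 1% monthly interest)): balance=$1666.50 total_interest=$166.50
After 4 (month_end (apply 1% monthly interest)): balance=$1683.16 total_interest=$183.16
After 5 (deposit($1000)): balance=$2683.16 total_interest=$183.16
After 6 (deposit($50)): balance=$2733.16 total_interest=$183.16
After 7 (year_end (apply 10% annual interest)): balance=$3006.47 total_interest=$456.47
After 8 (deposit($1000)): balance=$4006.47 total_interest=$456.47
After 9 (month_end (apply 1% monthly interest)): balance=$4046.53 total_interest=$496.53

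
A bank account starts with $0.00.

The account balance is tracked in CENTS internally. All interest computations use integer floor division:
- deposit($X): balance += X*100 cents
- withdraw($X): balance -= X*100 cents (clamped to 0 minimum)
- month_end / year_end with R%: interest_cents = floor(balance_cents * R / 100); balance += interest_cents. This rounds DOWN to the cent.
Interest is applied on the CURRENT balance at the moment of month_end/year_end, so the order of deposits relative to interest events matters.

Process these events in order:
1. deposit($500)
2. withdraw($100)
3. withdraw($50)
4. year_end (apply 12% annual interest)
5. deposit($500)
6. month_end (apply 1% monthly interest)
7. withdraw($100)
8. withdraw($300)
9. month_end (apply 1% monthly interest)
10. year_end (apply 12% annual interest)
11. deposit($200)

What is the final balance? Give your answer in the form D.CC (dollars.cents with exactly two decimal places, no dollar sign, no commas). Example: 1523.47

Answer: 766.63

Derivation:
After 1 (deposit($500)): balance=$500.00 total_interest=$0.00
After 2 (withdraw($100)): balance=$400.00 total_interest=$0.00
After 3 (withdraw($50)): balance=$350.00 total_interest=$0.00
After 4 (year_end (apply 12% annual interest)): balance=$392.00 total_interest=$42.00
After 5 (deposit($500)): balance=$892.00 total_interest=$42.00
After 6 (month_end (apply 1% monthly interest)): balance=$900.92 total_interest=$50.92
After 7 (withdraw($100)): balance=$800.92 total_interest=$50.92
After 8 (withdraw($300)): balance=$500.92 total_interest=$50.92
After 9 (month_end (apply 1% monthly interest)): balance=$505.92 total_interest=$55.92
After 10 (year_end (apply 12% annual interest)): balance=$566.63 total_interest=$116.63
After 11 (deposit($200)): balance=$766.63 total_interest=$116.63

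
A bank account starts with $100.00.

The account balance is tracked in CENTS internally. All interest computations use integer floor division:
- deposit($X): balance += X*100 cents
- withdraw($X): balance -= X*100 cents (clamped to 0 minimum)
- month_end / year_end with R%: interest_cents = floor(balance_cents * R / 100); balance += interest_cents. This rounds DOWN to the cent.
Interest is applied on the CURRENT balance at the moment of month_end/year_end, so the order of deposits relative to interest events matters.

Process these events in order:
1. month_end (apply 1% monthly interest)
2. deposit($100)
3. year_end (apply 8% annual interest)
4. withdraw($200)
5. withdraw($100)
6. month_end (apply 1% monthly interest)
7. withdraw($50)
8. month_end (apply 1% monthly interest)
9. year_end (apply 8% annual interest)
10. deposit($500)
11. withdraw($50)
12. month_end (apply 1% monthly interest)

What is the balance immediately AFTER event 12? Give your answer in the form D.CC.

After 1 (month_end (apply 1% monthly interest)): balance=$101.00 total_interest=$1.00
After 2 (deposit($100)): balance=$201.00 total_interest=$1.00
After 3 (year_end (apply 8% annual interest)): balance=$217.08 total_interest=$17.08
After 4 (withdraw($200)): balance=$17.08 total_interest=$17.08
After 5 (withdraw($100)): balance=$0.00 total_interest=$17.08
After 6 (month_end (apply 1% monthly interest)): balance=$0.00 total_interest=$17.08
After 7 (withdraw($50)): balance=$0.00 total_interest=$17.08
After 8 (month_end (apply 1% monthly interest)): balance=$0.00 total_interest=$17.08
After 9 (year_end (apply 8% annual interest)): balance=$0.00 total_interest=$17.08
After 10 (deposit($500)): balance=$500.00 total_interest=$17.08
After 11 (withdraw($50)): balance=$450.00 total_interest=$17.08
After 12 (month_end (apply 1% monthly interest)): balance=$454.50 total_interest=$21.58

Answer: 454.50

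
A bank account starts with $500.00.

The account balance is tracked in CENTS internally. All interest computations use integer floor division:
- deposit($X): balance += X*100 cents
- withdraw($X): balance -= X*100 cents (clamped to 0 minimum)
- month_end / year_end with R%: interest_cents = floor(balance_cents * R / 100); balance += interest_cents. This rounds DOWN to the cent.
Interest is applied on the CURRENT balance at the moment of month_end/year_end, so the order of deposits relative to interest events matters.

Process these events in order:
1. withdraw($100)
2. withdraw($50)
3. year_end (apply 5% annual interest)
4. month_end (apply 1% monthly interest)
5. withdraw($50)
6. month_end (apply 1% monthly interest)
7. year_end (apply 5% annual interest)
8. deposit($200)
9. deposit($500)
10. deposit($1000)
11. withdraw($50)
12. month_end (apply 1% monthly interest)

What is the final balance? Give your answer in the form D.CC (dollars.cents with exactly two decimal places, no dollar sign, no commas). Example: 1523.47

Answer: 2010.49

Derivation:
After 1 (withdraw($100)): balance=$400.00 total_interest=$0.00
After 2 (withdraw($50)): balance=$350.00 total_interest=$0.00
After 3 (year_end (apply 5% annual interest)): balance=$367.50 total_interest=$17.50
After 4 (month_end (apply 1% monthly interest)): balance=$371.17 total_interest=$21.17
After 5 (withdraw($50)): balance=$321.17 total_interest=$21.17
After 6 (month_end (apply 1% monthly interest)): balance=$324.38 total_interest=$24.38
After 7 (year_end (apply 5% annual interest)): balance=$340.59 total_interest=$40.59
After 8 (deposit($200)): balance=$540.59 total_interest=$40.59
After 9 (deposit($500)): balance=$1040.59 total_interest=$40.59
After 10 (deposit($1000)): balance=$2040.59 total_interest=$40.59
After 11 (withdraw($50)): balance=$1990.59 total_interest=$40.59
After 12 (month_end (apply 1% monthly interest)): balance=$2010.49 total_interest=$60.49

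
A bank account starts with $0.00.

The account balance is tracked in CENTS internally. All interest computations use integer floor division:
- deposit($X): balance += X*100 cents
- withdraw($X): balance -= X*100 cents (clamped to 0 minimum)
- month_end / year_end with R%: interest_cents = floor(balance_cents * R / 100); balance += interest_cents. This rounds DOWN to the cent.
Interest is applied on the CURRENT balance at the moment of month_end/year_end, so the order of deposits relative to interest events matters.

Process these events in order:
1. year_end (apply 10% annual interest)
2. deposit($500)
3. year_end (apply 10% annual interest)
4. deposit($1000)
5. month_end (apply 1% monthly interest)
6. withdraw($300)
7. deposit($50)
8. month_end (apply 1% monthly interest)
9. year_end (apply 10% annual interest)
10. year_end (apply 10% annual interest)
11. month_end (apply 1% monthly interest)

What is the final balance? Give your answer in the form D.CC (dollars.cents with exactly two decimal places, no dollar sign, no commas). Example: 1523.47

After 1 (year_end (apply 10% annual interest)): balance=$0.00 total_interest=$0.00
After 2 (deposit($500)): balance=$500.00 total_interest=$0.00
After 3 (year_end (apply 10% annual interest)): balance=$550.00 total_interest=$50.00
After 4 (deposit($1000)): balance=$1550.00 total_interest=$50.00
After 5 (month_end (apply 1% monthly interest)): balance=$1565.50 total_interest=$65.50
After 6 (withdraw($300)): balance=$1265.50 total_interest=$65.50
After 7 (deposit($50)): balance=$1315.50 total_interest=$65.50
After 8 (month_end (apply 1% monthly interest)): balance=$1328.65 total_interest=$78.65
After 9 (year_end (apply 10% annual interest)): balance=$1461.51 total_interest=$211.51
After 10 (year_end (apply 10% annual interest)): balance=$1607.66 total_interest=$357.66
After 11 (month_end (apply 1% monthly interest)): balance=$1623.73 total_interest=$373.73

Answer: 1623.73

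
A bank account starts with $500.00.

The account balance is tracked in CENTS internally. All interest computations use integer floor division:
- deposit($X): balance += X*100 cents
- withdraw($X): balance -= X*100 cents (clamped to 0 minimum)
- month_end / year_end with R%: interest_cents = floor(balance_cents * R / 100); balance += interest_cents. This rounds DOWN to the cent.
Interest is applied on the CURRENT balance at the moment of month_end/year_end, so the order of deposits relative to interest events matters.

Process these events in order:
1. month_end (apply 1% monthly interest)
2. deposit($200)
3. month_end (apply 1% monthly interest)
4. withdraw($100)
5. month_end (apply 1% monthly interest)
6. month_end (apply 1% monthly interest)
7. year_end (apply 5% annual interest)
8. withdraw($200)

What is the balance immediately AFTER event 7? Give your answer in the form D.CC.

Answer: 655.56

Derivation:
After 1 (month_end (apply 1% monthly interest)): balance=$505.00 total_interest=$5.00
After 2 (deposit($200)): balance=$705.00 total_interest=$5.00
After 3 (month_end (apply 1% monthly interest)): balance=$712.05 total_interest=$12.05
After 4 (withdraw($100)): balance=$612.05 total_interest=$12.05
After 5 (month_end (apply 1% monthly interest)): balance=$618.17 total_interest=$18.17
After 6 (month_end (apply 1% monthly interest)): balance=$624.35 total_interest=$24.35
After 7 (year_end (apply 5% annual interest)): balance=$655.56 total_interest=$55.56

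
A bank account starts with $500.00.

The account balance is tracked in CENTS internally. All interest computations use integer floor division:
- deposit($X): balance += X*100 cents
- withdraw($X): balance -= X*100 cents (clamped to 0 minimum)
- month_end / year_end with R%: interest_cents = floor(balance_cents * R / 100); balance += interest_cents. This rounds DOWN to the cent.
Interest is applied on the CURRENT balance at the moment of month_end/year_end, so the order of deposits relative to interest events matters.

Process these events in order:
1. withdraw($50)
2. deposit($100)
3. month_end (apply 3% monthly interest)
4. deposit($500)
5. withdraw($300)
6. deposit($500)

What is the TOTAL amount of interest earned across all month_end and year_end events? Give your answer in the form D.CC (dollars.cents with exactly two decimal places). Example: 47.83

After 1 (withdraw($50)): balance=$450.00 total_interest=$0.00
After 2 (deposit($100)): balance=$550.00 total_interest=$0.00
After 3 (month_end (apply 3% monthly interest)): balance=$566.50 total_interest=$16.50
After 4 (deposit($500)): balance=$1066.50 total_interest=$16.50
After 5 (withdraw($300)): balance=$766.50 total_interest=$16.50
After 6 (deposit($500)): balance=$1266.50 total_interest=$16.50

Answer: 16.50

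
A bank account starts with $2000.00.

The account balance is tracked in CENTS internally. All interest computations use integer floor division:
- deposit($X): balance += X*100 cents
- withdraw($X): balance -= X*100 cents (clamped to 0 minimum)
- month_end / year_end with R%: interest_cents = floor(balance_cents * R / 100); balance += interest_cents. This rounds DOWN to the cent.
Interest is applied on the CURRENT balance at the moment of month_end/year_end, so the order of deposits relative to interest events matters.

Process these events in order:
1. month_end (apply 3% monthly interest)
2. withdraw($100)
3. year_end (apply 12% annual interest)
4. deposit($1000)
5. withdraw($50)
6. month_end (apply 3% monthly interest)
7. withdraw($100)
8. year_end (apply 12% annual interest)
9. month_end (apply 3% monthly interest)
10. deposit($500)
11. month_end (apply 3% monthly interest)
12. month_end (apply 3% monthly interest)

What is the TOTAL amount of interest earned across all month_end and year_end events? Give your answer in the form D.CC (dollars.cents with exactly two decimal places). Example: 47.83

After 1 (month_end (apply 3% monthly interest)): balance=$2060.00 total_interest=$60.00
After 2 (withdraw($100)): balance=$1960.00 total_interest=$60.00
After 3 (year_end (apply 12% annual interest)): balance=$2195.20 total_interest=$295.20
After 4 (deposit($1000)): balance=$3195.20 total_interest=$295.20
After 5 (withdraw($50)): balance=$3145.20 total_interest=$295.20
After 6 (month_end (apply 3% monthly interest)): balance=$3239.55 total_interest=$389.55
After 7 (withdraw($100)): balance=$3139.55 total_interest=$389.55
After 8 (year_end (apply 12% annual interest)): balance=$3516.29 total_interest=$766.29
After 9 (month_end (apply 3% monthly interest)): balance=$3621.77 total_interest=$871.77
After 10 (deposit($500)): balance=$4121.77 total_interest=$871.77
After 11 (month_end (apply 3% monthly interest)): balance=$4245.42 total_interest=$995.42
After 12 (month_end (apply 3% monthly interest)): balance=$4372.78 total_interest=$1122.78

Answer: 1122.78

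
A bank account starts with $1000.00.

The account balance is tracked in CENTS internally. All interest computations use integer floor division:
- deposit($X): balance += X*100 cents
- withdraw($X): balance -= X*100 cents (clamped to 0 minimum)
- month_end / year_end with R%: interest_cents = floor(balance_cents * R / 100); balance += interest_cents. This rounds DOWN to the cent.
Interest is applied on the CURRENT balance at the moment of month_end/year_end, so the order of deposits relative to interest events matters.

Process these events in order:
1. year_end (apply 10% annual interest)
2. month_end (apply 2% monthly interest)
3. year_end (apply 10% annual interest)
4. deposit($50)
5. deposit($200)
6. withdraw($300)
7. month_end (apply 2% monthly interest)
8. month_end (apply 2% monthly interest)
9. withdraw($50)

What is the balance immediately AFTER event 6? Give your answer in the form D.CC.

Answer: 1184.20

Derivation:
After 1 (year_end (apply 10% annual interest)): balance=$1100.00 total_interest=$100.00
After 2 (month_end (apply 2% monthly interest)): balance=$1122.00 total_interest=$122.00
After 3 (year_end (apply 10% annual interest)): balance=$1234.20 total_interest=$234.20
After 4 (deposit($50)): balance=$1284.20 total_interest=$234.20
After 5 (deposit($200)): balance=$1484.20 total_interest=$234.20
After 6 (withdraw($300)): balance=$1184.20 total_interest=$234.20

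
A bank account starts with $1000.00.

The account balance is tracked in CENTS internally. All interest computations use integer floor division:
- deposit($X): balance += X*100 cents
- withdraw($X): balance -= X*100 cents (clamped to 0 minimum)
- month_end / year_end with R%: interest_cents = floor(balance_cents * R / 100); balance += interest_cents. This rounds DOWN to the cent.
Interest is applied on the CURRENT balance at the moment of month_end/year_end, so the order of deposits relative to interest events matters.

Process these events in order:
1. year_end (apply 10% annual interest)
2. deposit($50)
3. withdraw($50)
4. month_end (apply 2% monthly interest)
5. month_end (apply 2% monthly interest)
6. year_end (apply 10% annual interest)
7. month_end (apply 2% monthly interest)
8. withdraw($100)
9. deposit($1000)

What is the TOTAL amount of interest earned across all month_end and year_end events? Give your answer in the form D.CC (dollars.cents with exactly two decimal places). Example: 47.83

Answer: 284.05

Derivation:
After 1 (year_end (apply 10% annual interest)): balance=$1100.00 total_interest=$100.00
After 2 (deposit($50)): balance=$1150.00 total_interest=$100.00
After 3 (withdraw($50)): balance=$1100.00 total_interest=$100.00
After 4 (month_end (apply 2% monthly interest)): balance=$1122.00 total_interest=$122.00
After 5 (month_end (apply 2% monthly interest)): balance=$1144.44 total_interest=$144.44
After 6 (year_end (apply 10% annual interest)): balance=$1258.88 total_interest=$258.88
After 7 (month_end (apply 2% monthly interest)): balance=$1284.05 total_interest=$284.05
After 8 (withdraw($100)): balance=$1184.05 total_interest=$284.05
After 9 (deposit($1000)): balance=$2184.05 total_interest=$284.05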